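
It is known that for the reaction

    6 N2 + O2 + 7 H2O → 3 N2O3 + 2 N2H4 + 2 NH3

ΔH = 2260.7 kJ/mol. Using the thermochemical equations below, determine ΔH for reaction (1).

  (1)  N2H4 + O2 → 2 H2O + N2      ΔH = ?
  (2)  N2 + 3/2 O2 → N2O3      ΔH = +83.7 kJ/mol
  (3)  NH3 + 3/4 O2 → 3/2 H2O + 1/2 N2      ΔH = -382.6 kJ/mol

(1) reversed and × 2 (reverse to put N2H4 on the product side; ×2 to match 2 N2H4 in the target): contributes −2·x
(2) × 3 (scale by 3 for the 3 N2O3): (3)·(+83.7) = +251.1 kJ/mol
(3) reversed and × 2 (NH3 must end up as a product; scale by 2 for the 2 NH3): (-2)·(-382.6) = +765.2 kJ/mol
+2260.7 = (+251.1) + (+765.2) − 2·x
x = (+2260.7 − (+1016.3)) / (-2) = -622.2 kJ/mol

ΔH = -622.2 kJ/mol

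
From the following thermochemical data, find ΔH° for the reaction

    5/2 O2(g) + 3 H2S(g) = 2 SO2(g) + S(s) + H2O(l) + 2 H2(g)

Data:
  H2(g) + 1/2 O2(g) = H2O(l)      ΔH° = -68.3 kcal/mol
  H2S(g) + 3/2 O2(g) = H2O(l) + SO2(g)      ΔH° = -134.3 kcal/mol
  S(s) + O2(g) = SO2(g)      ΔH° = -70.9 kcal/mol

equation 1 reversed and × 2: (-2)·(-68.3) = +136.6 kcal/mol
equation 2 × 3: (3)·(-134.3) = -402.9 kcal/mol
equation 3 reversed: +70.9 kcal/mol
By Hess's law, ΔH° = (+136.6) + (-402.9) + (+70.9) = -195.4 kcal/mol

ΔH° = -195.4 kcal/mol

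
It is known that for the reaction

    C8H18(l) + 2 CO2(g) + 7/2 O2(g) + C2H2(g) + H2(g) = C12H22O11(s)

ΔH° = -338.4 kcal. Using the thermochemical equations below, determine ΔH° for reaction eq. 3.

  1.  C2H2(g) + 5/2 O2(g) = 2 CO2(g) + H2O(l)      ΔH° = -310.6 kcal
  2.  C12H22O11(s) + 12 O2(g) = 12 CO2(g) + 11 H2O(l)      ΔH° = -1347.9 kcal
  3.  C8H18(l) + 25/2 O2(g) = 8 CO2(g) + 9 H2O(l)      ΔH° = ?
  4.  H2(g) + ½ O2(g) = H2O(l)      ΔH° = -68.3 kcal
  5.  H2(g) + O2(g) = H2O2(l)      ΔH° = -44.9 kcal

ΔH° = -1307.4 kcal

eq. 1 as written: -310.6 kcal
eq. 2 reversed: +1347.9 kcal
eq. 3 as written: contributes x
eq. 4 as written: -68.3 kcal
eq. 5: not needed.
-338.4 = (-310.6) + (+1347.9) + (-68.3) + x
x = (-338.4 − (+969.0)) / (1) = -1307.4 kcal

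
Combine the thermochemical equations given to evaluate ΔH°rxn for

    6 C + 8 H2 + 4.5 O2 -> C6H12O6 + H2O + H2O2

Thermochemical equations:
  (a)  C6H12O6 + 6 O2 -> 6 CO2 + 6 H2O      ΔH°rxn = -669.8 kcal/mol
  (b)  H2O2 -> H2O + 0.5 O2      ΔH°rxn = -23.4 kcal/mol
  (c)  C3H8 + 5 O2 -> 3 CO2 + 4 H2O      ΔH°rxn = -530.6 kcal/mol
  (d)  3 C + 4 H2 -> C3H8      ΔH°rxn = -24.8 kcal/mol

ΔH°rxn = -417.6 kcal/mol

(a) reversed: +669.8 kcal/mol
(b) reversed: +23.4 kcal/mol
(c) × 2: (2)·(-530.6) = -1061.2 kcal/mol
(d) × 2: (2)·(-24.8) = -49.6 kcal/mol
Summing the manipulated equations, ΔH°rxn = (+669.8) + (+23.4) + (-1061.2) + (-49.6) = -417.6 kcal/mol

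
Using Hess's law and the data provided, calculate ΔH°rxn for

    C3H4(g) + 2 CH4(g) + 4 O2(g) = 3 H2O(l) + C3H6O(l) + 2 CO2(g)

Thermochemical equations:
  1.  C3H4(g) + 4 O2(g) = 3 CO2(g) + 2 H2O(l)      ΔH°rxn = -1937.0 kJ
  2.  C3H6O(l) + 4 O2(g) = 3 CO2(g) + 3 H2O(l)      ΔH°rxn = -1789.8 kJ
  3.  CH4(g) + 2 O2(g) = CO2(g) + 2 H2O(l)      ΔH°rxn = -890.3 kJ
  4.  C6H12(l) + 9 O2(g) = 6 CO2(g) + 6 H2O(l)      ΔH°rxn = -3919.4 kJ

ΔH°rxn = -1927.8 kJ

eq. 1 as written (C3H4(g) already on the reactant side): -1937.0 kJ
eq. 2 reversed (reverse to put C3H6O(l) on the product side): +1789.8 kJ
eq. 3 × 2 (×2 to match 2 CH4(g) in the target): (2)·(-890.3) = -1780.6 kJ
eq. 4: not needed (C6H12(l) appears nowhere else).
ΔH°rxn = (1)·(-1937.0) + (-1)·(-1789.8) + (2)·(-890.3) = -1927.8 kJ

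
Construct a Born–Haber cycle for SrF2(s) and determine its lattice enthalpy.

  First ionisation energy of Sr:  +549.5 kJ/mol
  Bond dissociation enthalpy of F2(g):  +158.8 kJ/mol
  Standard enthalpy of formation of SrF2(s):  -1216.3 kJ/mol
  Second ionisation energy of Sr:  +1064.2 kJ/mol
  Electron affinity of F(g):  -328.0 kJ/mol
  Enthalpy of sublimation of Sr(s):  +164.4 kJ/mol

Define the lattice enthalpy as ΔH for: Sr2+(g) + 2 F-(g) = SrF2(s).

U = -2497.2 kJ/mol

ΔHf° = 1·ΔHsub + 1·(ΣIE) + 1·D(F2) + 2·EA + U
-1216.3 = 1·(+164.4) + 1·(+1613.7) + 1·(+158.8) + 2·(-328.0) + U
U = -1216.3 − (+1280.9) = -2497.2 kJ/mol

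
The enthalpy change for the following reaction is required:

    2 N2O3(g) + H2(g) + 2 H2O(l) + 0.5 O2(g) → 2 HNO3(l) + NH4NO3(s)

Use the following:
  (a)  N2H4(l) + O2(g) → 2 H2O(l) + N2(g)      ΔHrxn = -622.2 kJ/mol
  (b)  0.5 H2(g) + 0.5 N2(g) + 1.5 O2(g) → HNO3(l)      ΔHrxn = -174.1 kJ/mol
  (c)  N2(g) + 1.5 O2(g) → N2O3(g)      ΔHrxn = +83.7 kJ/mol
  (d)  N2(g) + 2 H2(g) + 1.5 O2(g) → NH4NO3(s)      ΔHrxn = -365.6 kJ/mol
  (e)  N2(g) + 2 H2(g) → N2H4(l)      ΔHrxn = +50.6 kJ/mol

ΔHrxn = -309.6 kJ/mol

(a) reversed (H2O(l) must end up as a reactant): +622.2 kJ/mol
(b) × 2 (×2 to match 2 HNO3(l) in the target): (2)·(-174.1) = -348.2 kJ/mol
(c) reversed and × 2 (N2O3(g) must end up as a reactant; scale by 2 for the 2 N2O3(g)): (-2)·(+83.7) = -167.4 kJ/mol
(d) as written (NH4NO3(s) already on the product side): -365.6 kJ/mol
(e) reversed: -50.6 kJ/mol
Summing the manipulated equations, ΔHrxn = (-1)·(-622.2) + (2)·(-174.1) + (-2)·(+83.7) + (1)·(-365.6) + (-1)·(+50.6) = -309.6 kJ/mol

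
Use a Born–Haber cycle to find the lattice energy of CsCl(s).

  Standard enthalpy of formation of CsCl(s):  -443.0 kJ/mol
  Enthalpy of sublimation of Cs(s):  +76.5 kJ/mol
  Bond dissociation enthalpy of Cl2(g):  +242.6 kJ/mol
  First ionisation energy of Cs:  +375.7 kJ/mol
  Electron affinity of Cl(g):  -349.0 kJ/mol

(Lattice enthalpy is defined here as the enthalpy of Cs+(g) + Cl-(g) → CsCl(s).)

ΔHf° = 1·ΔHsub + 1·(ΣIE) + 1/2·D(Cl2) + 1·EA + U
-443.0 = 1·(+76.5) + 1·(+375.7) + 1/2·(+242.6) + 1·(-349.0) + U
U = -443.0 − (+224.5) = -667.5 kJ/mol

U = -667.5 kJ/mol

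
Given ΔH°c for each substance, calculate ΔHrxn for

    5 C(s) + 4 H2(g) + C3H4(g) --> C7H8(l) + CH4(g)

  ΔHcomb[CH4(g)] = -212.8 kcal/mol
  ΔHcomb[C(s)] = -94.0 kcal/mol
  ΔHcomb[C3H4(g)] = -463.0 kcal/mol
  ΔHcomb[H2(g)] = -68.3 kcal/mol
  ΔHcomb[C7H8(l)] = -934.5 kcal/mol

With combustion enthalpies, reactants minus products:
= [5·(-94.0) + 4·(-68.3) + 1·(-463.0)] − [1·(-934.5) + 1·(-212.8)]
= -58.9 kcal/mol

ΔHrxn = -58.9 kcal/mol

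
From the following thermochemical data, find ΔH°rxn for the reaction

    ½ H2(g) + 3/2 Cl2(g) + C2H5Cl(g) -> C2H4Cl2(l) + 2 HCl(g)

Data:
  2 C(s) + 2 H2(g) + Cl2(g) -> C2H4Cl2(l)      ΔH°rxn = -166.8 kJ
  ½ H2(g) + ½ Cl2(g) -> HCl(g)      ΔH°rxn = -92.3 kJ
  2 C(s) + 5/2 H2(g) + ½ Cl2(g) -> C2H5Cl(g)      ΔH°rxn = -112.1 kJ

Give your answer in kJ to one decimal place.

ΔH°rxn = -239.3 kJ

equation 1 as written (C2H4Cl2(l) already on the product side): -166.8 kJ
equation 2 × 2 (×2 to match 2 HCl(g) in the target): (2)·(-92.3) = -184.6 kJ
equation 3 reversed (reverse to put C2H5Cl(g) on the reactant side): +112.1 kJ
ΔH°rxn = (-166.8) + (-184.6) + (+112.1) = -239.3 kJ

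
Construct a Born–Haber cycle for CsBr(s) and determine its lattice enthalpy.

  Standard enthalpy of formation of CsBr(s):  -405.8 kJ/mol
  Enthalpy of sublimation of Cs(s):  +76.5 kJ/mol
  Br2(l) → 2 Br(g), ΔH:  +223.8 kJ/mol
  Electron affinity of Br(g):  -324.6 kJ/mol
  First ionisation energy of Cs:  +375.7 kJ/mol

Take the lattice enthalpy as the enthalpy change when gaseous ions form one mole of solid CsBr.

ΔHf° = 1·ΔHsub + 1·(ΣIE) + 1/2·D(Br2) + 1·EA + U
-405.8 = 1·(+76.5) + 1·(+375.7) + 1/2·(+223.8) + 1·(-324.6) + U
U = -405.8 − (+239.5) = -645.3 kJ/mol

U = -645.3 kJ/mol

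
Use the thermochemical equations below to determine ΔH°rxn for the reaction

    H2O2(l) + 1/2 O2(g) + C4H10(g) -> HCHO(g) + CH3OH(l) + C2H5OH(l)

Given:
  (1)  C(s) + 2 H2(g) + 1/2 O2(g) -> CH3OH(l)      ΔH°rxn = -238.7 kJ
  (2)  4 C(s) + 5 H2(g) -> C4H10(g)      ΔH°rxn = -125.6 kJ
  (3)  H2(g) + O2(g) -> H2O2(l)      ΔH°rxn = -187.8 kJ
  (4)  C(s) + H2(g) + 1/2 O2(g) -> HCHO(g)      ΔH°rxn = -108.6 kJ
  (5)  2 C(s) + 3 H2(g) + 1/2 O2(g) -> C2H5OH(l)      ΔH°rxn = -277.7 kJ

(1) as written (CH3OH(l) already on the product side): -238.7 kJ
(2) reversed (reverse to put C4H10(g) on the reactant side): +125.6 kJ
(3) reversed (reverse to put H2O2(l) on the reactant side): +187.8 kJ
(4) as written (HCHO(g) already on the product side): -108.6 kJ
(5) as written (C2H5OH(l) already on the product side): -277.7 kJ
Since enthalpy is a state function, ΔH°rxn = (1)·(-238.7) + (-1)·(-125.6) + (-1)·(-187.8) + (1)·(-108.6) + (1)·(-277.7) = -311.6 kJ

ΔH°rxn = -311.6 kJ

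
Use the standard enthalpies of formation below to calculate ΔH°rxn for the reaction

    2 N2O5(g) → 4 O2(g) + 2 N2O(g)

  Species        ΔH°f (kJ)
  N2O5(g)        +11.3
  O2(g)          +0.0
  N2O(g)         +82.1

ΔH°rxn = 141.6 kJ

Products: 4·(+0.0) + 2·(+82.1) = +164.2
Reactants: 2·(+11.3) = +22.6
ΔH°rxn = (+164.2) − (+22.6) = 141.6 kJ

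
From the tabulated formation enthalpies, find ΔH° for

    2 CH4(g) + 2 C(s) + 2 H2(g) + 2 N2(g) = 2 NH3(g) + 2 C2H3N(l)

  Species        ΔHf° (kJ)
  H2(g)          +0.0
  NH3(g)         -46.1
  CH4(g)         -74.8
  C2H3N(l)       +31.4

ΔH° = 120.2 kJ

Products: 2·(-46.1) + 2·(+31.4) = -29.4
Reactants: 2·(-74.8) + 2·(+0.0) + 2·(+0.0) + 2·(+0.0) = -149.6
ΔH° = (-29.4) − (-149.6) = 120.2 kJ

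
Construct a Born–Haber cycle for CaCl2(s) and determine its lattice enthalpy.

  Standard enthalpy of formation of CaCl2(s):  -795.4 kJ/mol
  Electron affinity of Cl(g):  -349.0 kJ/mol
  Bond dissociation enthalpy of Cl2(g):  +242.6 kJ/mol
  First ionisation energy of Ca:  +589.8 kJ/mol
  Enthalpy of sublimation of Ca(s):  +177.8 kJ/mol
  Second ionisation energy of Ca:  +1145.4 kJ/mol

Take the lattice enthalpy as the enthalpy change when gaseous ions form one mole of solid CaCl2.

U = -2253.0 kJ/mol

ΔHf° = 1·ΔHsub + 1·(ΣIE) + 1·D(Cl2) + 2·EA + U
-795.4 = 1·(+177.8) + 1·(+1735.2) + 1·(+242.6) + 2·(-349.0) + U
U = -795.4 − (+1457.6) = -2253.0 kJ/mol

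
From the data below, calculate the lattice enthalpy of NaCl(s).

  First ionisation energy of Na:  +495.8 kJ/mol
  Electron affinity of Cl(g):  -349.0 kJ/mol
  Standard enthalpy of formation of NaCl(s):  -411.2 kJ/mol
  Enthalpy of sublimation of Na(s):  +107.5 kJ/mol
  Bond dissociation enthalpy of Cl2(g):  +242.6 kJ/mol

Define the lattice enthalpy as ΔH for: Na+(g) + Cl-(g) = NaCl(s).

U = -786.8 kJ/mol

ΔHf° = 1·ΔHsub + 1·(ΣIE) + 1/2·D(Cl2) + 1·EA + U
-411.2 = 1·(+107.5) + 1·(+495.8) + 1/2·(+242.6) + 1·(-349.0) + U
U = -411.2 − (+375.6) = -786.8 kJ/mol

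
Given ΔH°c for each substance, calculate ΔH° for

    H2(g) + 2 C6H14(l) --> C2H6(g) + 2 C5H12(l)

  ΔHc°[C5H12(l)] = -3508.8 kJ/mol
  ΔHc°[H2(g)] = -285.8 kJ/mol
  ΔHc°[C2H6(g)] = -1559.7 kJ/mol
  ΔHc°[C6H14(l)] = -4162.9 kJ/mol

ΔH° = -34.3 kJ/mol

With combustion enthalpies, reactants minus products:
= [1·(-285.8) + 2·(-4162.9)] − [1·(-1559.7) + 2·(-3508.8)]
= -34.3 kJ/mol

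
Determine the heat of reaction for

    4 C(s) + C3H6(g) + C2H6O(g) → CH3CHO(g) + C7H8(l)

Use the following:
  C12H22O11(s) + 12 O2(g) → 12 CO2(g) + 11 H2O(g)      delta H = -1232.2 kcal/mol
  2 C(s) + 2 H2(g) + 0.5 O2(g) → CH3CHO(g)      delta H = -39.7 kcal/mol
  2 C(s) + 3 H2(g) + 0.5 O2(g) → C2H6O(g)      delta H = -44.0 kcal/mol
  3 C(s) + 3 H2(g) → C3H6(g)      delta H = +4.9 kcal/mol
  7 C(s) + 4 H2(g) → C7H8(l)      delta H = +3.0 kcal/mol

equation 1: not needed (H2O(g) appears nowhere else).
equation 2 as written (CH3CHO(g) already on the product side): -39.7 kcal/mol
equation 3 reversed (C2H6O(g) must end up as a reactant): +44.0 kcal/mol
equation 4 reversed (reverse to put C3H6(g) on the reactant side): -4.9 kcal/mol
equation 5 as written (C7H8(l) already on the product side): +3.0 kcal/mol
Since enthalpy is a state function, delta H = (1)·(-39.7) + (-1)·(-44.0) + (-1)·(+4.9) + (1)·(+3.0) = 2.4 kcal/mol

delta H = 2.4 kcal/mol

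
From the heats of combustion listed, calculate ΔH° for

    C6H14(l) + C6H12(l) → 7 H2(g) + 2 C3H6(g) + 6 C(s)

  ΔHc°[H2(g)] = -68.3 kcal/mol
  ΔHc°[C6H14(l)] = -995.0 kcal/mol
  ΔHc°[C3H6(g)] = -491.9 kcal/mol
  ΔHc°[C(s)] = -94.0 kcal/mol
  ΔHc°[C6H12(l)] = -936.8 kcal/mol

ΔH° = 94.1 kcal/mol

Using ΔH = Σ nΔHc°(reactants) − Σ nΔHc°(products):
= [1·(-995.0) + 1·(-936.8)] − [7·(-68.3) + 2·(-491.9) + 6·(-94.0)]
= 94.1 kcal/mol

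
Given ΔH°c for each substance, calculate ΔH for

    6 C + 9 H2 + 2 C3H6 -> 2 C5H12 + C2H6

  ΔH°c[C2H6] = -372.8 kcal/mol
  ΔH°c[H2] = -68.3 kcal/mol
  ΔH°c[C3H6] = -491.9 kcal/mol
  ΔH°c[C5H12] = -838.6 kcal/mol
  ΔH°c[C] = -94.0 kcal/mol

Using ΔH = Σ nΔHc°(reactants) − Σ nΔHc°(products):
= [6·(-94.0) + 9·(-68.3) + 2·(-491.9)] − [2·(-838.6) + 1·(-372.8)]
= -112.5 kcal/mol

ΔH = -112.5 kcal/mol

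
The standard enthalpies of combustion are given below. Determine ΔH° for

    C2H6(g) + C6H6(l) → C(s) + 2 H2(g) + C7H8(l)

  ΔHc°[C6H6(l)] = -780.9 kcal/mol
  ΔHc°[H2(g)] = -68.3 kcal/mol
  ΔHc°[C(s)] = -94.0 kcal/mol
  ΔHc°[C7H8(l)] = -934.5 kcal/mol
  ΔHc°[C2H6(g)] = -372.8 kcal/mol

ΔH° = 11.4 kcal/mol

With combustion enthalpies, reactants minus products:
= [1·(-372.8) + 1·(-780.9)] − [1·(-94.0) + 2·(-68.3) + 1·(-934.5)]
= 11.4 kcal/mol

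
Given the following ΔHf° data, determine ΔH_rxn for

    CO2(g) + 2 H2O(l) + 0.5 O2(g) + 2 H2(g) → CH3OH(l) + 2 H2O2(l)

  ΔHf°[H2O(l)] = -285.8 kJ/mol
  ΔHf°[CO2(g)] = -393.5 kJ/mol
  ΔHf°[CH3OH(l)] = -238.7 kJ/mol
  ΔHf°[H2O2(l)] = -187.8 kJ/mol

ΔH_rxn = 350.8 kJ/mol

ΔH°rxn = Σ nΔHf°(products) − Σ nΔHf°(reactants).
Products: 1·(-238.7) + 2·(-187.8) = -614.3
Reactants: 1·(-393.5) + 2·(-285.8) + 1/2·(+0.0) + 2·(+0.0) = -965.1
ΔH_rxn = (-614.3) − (-965.1) = 350.8 kJ/mol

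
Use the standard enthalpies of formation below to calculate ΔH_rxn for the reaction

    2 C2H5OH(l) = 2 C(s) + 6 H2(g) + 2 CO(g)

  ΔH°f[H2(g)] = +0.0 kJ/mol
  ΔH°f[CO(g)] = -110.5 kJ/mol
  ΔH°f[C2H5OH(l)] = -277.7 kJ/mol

ΔH_rxn = 334.4 kJ/mol

Products: 2·(+0.0) + 6·(+0.0) + 2·(-110.5) = -221.0
Reactants: 2·(-277.7) = -555.4
ΔH_rxn = (-221.0) − (-555.4) = 334.4 kJ/mol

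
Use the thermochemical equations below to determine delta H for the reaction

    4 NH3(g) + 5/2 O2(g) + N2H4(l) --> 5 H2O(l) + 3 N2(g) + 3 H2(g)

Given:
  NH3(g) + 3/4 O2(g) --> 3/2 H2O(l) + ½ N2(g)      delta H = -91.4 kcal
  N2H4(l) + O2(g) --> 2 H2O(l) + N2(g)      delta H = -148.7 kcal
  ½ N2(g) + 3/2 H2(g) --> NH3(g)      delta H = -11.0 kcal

delta H = -309.5 kcal

equation 1 × 2: (2)·(-91.4) = -182.8 kcal
equation 2 as written (N2H4(l) already on the reactant side): -148.7 kcal
equation 3 reversed and × 2 (H2(g) must end up as a product; ×2 to match 3 H2(g) in the target): (-2)·(-11.0) = +22.0 kcal
Combining the equations, delta H = (-182.8) + (-148.7) + (+22.0) = -309.5 kcal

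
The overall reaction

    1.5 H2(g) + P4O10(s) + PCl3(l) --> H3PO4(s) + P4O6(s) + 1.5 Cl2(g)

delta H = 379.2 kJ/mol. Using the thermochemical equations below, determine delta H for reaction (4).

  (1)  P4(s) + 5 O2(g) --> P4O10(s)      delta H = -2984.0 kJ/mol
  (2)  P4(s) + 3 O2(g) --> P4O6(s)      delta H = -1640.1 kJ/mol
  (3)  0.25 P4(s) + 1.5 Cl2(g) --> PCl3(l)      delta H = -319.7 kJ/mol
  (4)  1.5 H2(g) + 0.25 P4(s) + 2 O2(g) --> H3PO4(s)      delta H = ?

(1) reversed (reverse to put P4O10(s) on the reactant side): +2984.0 kJ/mol
(2) as written (P4O6(s) already on the product side): -1640.1 kJ/mol
(3) reversed (PCl3(l) must end up as a reactant): +319.7 kJ/mol
(4) as written (H3PO4(s) already on the product side): contributes x
+379.2 = (+2984.0) + (-1640.1) + (+319.7) + x
x = (+379.2 − (+1663.6)) / (1) = -1284.4 kJ/mol

delta H = -1284.4 kJ/mol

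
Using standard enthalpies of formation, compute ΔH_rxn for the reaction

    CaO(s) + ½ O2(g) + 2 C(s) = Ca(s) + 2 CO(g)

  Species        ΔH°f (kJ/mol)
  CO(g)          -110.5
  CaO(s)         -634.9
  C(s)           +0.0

ΔH_rxn = 413.9 kJ/mol

Products: 1·(+0.0) + 2·(-110.5) = -221.0
Reactants: 1·(-634.9) + 1/2·(+0.0) + 2·(+0.0) = -634.9
ΔH_rxn = (-221.0) − (-634.9) = 413.9 kJ/mol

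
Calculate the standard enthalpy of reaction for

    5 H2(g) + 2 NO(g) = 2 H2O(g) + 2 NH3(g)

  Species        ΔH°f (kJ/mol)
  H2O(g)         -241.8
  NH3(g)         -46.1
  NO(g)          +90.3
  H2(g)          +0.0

Products: 2·(-241.8) + 2·(-46.1) = -575.8
Reactants: 5·(+0.0) + 2·(+90.3) = +180.6
ΔH°rxn = (-575.8) − (+180.6) = -756.4 kJ/mol

ΔH°rxn = -756.4 kJ/mol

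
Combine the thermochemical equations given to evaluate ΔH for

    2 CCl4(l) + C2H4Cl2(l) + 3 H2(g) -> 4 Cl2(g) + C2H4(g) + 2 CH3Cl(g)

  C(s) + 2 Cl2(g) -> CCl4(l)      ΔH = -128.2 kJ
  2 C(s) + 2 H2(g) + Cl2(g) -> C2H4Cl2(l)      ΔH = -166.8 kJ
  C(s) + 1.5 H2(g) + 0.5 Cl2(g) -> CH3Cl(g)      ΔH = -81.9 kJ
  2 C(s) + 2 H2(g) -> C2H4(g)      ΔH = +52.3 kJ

equation 1 reversed and × 2: (-2)·(-128.2) = +256.4 kJ
equation 2 reversed: +166.8 kJ
equation 3 × 2: (2)·(-81.9) = -163.8 kJ
equation 4 as written: +52.3 kJ
Combining the equations, ΔH = (-2)·(-128.2) + (-1)·(-166.8) + (2)·(-81.9) + (1)·(+52.3) = 311.7 kJ

ΔH = 311.7 kJ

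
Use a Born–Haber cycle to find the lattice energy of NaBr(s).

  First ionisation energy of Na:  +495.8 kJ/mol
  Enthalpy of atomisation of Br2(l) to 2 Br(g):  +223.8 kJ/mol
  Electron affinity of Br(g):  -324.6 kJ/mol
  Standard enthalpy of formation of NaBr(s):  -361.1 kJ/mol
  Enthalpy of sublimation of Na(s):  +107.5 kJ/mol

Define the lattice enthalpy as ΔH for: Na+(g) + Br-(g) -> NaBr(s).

U = -751.7 kJ/mol

ΔHf° = 1·ΔHsub + 1·(ΣIE) + 1/2·D(Br2) + 1·EA + U
-361.1 = 1·(+107.5) + 1·(+495.8) + 1/2·(+223.8) + 1·(-324.6) + U
U = -361.1 − (+390.6) = -751.7 kJ/mol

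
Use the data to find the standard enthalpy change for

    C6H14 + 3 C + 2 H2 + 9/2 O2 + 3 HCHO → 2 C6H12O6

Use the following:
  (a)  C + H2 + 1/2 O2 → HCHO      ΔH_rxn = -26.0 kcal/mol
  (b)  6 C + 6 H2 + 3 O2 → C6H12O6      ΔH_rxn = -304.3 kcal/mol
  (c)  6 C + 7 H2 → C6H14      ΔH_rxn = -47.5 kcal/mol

(a) reversed and × 3 (reverse to put HCHO on the reactant side; ×3 to match 3 HCHO in the target): (-3)·(-26.0) = +78.0 kcal/mol
(b) × 2 (×2 to match 2 C6H12O6 in the target): (2)·(-304.3) = -608.6 kcal/mol
(c) reversed (reverse to put C6H14 on the reactant side): +47.5 kcal/mol
ΔH_rxn = (-3)·(-26.0) + (2)·(-304.3) + (-1)·(-47.5) = -483.1 kcal/mol

ΔH_rxn = -483.1 kcal/mol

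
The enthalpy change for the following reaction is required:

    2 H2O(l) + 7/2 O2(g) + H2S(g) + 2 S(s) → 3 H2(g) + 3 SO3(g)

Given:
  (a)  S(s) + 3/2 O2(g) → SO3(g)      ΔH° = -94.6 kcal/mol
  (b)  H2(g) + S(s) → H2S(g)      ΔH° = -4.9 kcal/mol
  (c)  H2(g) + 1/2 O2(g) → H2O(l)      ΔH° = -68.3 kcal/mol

ΔH° = -142.3 kcal/mol

(a) × 3 (×3 to match 3 SO3(g) in the target): (3)·(-94.6) = -283.8 kcal/mol
(b) reversed (H2S(g) must end up as a reactant): +4.9 kcal/mol
(c) reversed and × 2 (H2O(l) must end up as a reactant; scale by 2 for the 2 H2O(l)): (-2)·(-68.3) = +136.6 kcal/mol
Since enthalpy is a state function, ΔH° = (3)·(-94.6) + (-1)·(-4.9) + (-2)·(-68.3) = -142.3 kcal/mol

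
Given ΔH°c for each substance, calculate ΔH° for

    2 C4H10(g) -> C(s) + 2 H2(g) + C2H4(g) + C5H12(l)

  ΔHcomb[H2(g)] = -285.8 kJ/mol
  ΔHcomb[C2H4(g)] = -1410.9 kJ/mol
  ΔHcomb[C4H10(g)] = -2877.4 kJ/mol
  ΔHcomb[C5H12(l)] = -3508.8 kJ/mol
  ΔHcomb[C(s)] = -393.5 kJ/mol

ΔH° = 130.0 kJ/mol

With combustion enthalpies, reactants minus products:
= [2·(-2877.4)] − [1·(-393.5) + 2·(-285.8) + 1·(-1410.9) + 1·(-3508.8)]
= 130.0 kJ/mol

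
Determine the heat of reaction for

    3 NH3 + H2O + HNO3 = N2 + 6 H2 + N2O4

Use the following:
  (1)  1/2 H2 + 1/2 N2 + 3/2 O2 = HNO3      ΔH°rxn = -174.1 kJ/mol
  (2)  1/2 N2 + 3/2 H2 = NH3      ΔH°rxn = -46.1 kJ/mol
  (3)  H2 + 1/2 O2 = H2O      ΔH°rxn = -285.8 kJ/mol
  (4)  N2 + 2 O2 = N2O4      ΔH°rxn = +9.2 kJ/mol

(1) reversed: +174.1 kJ/mol
(2) reversed and × 3: (-3)·(-46.1) = +138.3 kJ/mol
(3) reversed: +285.8 kJ/mol
(4) as written: +9.2 kJ/mol
ΔH°rxn = (-1)·(-174.1) + (-3)·(-46.1) + (-1)·(-285.8) + (1)·(+9.2) = 607.4 kJ/mol

ΔH°rxn = 607.4 kJ/mol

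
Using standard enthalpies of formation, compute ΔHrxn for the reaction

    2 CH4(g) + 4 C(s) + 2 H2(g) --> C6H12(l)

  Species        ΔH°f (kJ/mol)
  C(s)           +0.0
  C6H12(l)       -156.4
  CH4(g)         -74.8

ΔH°rxn = Σ nΔHf°(products) − Σ nΔHf°(reactants).
Products: 1·(-156.4) = -156.4
Reactants: 2·(-74.8) + 4·(+0.0) + 2·(+0.0) = -149.6
ΔHrxn = (-156.4) − (-149.6) = -6.8 kJ/mol

ΔHrxn = -6.8 kJ/mol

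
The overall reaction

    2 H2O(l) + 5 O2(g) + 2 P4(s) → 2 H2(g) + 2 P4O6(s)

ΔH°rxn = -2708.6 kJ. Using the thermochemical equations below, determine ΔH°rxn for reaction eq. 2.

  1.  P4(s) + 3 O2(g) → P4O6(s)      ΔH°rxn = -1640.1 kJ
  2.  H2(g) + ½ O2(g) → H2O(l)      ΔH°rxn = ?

ΔH°rxn = -285.8 kJ

eq. 1 × 2 (×2 to match 2 P4O6(s) in the target): (2)·(-1640.1) = -3280.2 kJ
eq. 2 reversed and × 2 (H2O(l) must end up as a reactant; scale by 2 for the 2 H2O(l)): contributes −2·x
-2708.6 = (-3280.2) − 2·x
x = (-2708.6 − (-3280.2)) / (-2) = -285.8 kJ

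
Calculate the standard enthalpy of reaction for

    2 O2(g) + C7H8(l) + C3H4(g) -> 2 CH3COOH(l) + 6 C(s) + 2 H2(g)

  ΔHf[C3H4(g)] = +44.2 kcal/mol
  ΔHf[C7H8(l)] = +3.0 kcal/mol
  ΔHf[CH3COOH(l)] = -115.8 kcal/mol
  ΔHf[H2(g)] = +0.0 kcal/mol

ΔHrxn = -278.8 kcal/mol

Products: 2·(-115.8) + 6·(+0.0) + 2·(+0.0) = -231.6
Reactants: 2·(+0.0) + 1·(+3.0) + 1·(+44.2) = +47.2
ΔHrxn = (-231.6) − (+47.2) = -278.8 kcal/mol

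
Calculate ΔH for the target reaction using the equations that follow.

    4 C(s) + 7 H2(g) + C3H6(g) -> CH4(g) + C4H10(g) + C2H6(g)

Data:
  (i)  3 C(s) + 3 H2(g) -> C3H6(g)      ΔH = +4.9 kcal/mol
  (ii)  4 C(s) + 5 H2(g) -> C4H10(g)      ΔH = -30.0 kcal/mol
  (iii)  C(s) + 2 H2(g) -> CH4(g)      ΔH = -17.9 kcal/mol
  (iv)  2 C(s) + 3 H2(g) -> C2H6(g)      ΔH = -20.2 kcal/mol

(i) reversed (reverse to put C3H6(g) on the reactant side): -4.9 kcal/mol
(ii) as written (C4H10(g) already on the product side): -30.0 kcal/mol
(iii) as written (CH4(g) already on the product side): -17.9 kcal/mol
(iv) as written (C2H6(g) already on the product side): -20.2 kcal/mol
ΔH = (-4.9) + (-30.0) + (-17.9) + (-20.2) = -73.0 kcal/mol

ΔH = -73.0 kcal/mol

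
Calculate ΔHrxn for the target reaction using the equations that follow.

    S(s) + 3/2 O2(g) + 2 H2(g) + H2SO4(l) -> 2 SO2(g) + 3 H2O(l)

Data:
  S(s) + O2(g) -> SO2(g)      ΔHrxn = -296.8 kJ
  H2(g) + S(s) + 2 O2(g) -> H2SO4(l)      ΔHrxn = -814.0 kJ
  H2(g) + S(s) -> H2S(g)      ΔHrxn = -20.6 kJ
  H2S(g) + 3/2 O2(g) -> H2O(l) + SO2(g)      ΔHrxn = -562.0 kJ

equation 1 reversed: +296.8 kJ
equation 2 reversed: +814.0 kJ
equation 3 × 3: (3)·(-20.6) = -61.8 kJ
equation 4 × 3: (3)·(-562.0) = -1686.0 kJ
By Hess's law, ΔHrxn = (-1)·(-296.8) + (-1)·(-814.0) + (3)·(-20.6) + (3)·(-562.0) = -637.0 kJ

ΔHrxn = -637.0 kJ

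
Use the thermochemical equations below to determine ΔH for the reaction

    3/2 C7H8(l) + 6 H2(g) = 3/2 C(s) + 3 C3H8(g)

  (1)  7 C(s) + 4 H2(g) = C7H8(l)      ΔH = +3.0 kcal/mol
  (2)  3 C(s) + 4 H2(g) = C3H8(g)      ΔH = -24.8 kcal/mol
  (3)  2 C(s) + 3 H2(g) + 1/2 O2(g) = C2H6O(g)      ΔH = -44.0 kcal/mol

ΔH = -78.9 kcal/mol

(1) reversed and × 3/2 (C7H8(l) must end up as a reactant; scale by 3/2 for the 3/2 C7H8(l)): (-3/2)·(+3.0) = -4.5 kcal/mol
(2) × 3 (scale by 3 for the 3 C3H8(g)): (3)·(-24.8) = -74.4 kcal/mol
(3): not needed (O2(g) appears nowhere else).
ΔH = (-4.5) + (-74.4) = -78.9 kcal/mol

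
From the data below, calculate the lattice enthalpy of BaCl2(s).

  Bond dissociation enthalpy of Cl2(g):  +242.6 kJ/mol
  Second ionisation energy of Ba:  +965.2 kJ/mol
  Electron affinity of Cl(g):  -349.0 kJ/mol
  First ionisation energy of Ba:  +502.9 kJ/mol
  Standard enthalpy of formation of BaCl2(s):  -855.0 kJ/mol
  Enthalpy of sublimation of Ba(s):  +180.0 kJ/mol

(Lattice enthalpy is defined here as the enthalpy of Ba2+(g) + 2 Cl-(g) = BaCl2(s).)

U = -2047.7 kJ/mol

ΔHf° = 1·ΔHsub + 1·(ΣIE) + 1·D(Cl2) + 2·EA + U
-855.0 = 1·(+180.0) + 1·(+1468.1) + 1·(+242.6) + 2·(-349.0) + U
U = -855.0 − (+1192.7) = -2047.7 kJ/mol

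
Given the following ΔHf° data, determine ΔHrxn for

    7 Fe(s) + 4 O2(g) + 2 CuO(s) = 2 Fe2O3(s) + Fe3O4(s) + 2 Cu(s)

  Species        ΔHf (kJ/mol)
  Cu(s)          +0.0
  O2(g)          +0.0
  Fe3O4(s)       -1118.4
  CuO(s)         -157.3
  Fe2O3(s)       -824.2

ΔHrxn = -2452.2 kJ/mol

Products: 2·(-824.2) + 1·(-1118.4) + 2·(+0.0) = -2766.8
Reactants: 7·(+0.0) + 4·(+0.0) + 2·(-157.3) = -314.6
ΔHrxn = (-2766.8) − (-314.6) = -2452.2 kJ/mol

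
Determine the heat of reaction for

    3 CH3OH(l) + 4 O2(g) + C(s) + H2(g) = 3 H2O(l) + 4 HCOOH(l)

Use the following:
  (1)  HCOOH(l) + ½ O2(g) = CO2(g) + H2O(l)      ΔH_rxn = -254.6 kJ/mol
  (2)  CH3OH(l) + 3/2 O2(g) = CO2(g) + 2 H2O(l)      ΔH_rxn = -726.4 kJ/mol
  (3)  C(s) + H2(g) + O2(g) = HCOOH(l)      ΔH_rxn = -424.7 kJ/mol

ΔH_rxn = -1840.1 kJ/mol

(1) reversed and × 3: (-3)·(-254.6) = +763.8 kJ/mol
(2) × 3: (3)·(-726.4) = -2179.2 kJ/mol
(3) as written: -424.7 kJ/mol
ΔH_rxn = (-3)·(-254.6) + (3)·(-726.4) + (1)·(-424.7) = -1840.1 kJ/mol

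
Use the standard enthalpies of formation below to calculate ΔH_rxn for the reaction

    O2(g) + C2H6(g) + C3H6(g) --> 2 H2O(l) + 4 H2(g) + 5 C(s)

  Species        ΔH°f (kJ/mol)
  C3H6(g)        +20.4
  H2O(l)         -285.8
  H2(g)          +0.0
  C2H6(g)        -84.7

Products: 2·(-285.8) + 4·(+0.0) + 5·(+0.0) = -571.6
Reactants: 1·(+0.0) + 1·(-84.7) + 1·(+20.4) = -64.3
ΔH_rxn = (-571.6) − (-64.3) = -507.3 kJ/mol

ΔH_rxn = -507.3 kJ/mol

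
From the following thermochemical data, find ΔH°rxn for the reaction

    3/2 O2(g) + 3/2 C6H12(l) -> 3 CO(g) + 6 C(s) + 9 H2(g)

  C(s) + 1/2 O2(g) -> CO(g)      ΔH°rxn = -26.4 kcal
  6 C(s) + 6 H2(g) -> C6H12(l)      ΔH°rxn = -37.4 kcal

ΔH°rxn = -23.1 kcal

equation 1 × 3: (3)·(-26.4) = -79.2 kcal
equation 2 reversed and × 3/2: (-3/2)·(-37.4) = +56.1 kcal
By Hess's law, ΔH°rxn = (3)·(-26.4) + (-3/2)·(-37.4) = -23.1 kcal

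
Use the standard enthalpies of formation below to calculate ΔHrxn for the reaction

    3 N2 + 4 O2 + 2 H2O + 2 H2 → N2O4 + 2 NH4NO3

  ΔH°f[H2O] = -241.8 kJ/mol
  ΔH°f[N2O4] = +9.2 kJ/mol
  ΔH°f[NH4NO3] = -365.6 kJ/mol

Products: 1·(+9.2) + 2·(-365.6) = -722.0
Reactants: 3·(+0.0) + 4·(+0.0) + 2·(-241.8) + 2·(+0.0) = -483.6
ΔHrxn = (-722.0) − (-483.6) = -238.4 kJ/mol

ΔHrxn = -238.4 kJ/mol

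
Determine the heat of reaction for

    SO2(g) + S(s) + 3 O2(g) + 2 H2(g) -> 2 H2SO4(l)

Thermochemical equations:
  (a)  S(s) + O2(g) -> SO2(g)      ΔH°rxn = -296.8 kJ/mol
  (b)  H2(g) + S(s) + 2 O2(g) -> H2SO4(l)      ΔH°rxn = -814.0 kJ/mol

ΔH°rxn = -1331.2 kJ/mol

(a) reversed (SO2(g) must end up as a reactant): +296.8 kJ/mol
(b) × 2 (×2 to match 2 H2SO4(l) in the target): (2)·(-814.0) = -1628.0 kJ/mol
Summing the manipulated equations, ΔH°rxn = (-1)·(-296.8) + (2)·(-814.0) = -1331.2 kJ/mol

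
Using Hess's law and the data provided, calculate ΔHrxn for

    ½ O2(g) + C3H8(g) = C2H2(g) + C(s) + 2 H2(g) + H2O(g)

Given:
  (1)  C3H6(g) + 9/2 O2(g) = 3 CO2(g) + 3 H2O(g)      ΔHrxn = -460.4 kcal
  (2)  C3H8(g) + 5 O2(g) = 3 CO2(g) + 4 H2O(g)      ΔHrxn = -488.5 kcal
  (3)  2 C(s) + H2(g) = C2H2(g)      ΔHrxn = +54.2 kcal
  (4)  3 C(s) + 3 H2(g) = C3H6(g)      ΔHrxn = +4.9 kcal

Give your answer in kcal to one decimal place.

(1) reversed: +460.4 kcal
(2) as written (C3H8(g) already on the reactant side): -488.5 kcal
(3) as written (C2H2(g) already on the product side): +54.2 kcal
(4) reversed: -4.9 kcal
Combining the equations, ΔHrxn = (+460.4) + (-488.5) + (+54.2) + (-4.9) = 21.2 kcal

ΔHrxn = 21.2 kcal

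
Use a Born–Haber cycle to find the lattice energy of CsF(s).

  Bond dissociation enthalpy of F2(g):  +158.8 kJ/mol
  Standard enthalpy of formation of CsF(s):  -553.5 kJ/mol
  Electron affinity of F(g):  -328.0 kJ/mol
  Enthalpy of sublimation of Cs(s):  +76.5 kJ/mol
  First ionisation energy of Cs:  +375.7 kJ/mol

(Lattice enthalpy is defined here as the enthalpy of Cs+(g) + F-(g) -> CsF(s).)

U = -757.1 kJ/mol

ΔHf° = 1·ΔHsub + 1·(ΣIE) + 1/2·D(F2) + 1·EA + U
-553.5 = 1·(+76.5) + 1·(+375.7) + 1/2·(+158.8) + 1·(-328.0) + U
U = -553.5 − (+203.6) = -757.1 kJ/mol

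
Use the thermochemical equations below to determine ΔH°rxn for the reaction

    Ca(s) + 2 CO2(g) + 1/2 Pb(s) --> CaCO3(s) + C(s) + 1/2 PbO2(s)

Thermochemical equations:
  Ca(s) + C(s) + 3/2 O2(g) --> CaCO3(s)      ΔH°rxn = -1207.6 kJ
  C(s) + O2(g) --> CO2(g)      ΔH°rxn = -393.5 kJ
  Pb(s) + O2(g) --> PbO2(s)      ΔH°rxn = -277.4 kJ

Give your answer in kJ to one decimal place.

equation 1 as written (CaCO3(s) already on the product side): -1207.6 kJ
equation 2 reversed and × 2 (CO2(g) must end up as a reactant; ×2 to match 2 CO2(g) in the target): (-2)·(-393.5) = +787.0 kJ
equation 3 × 1/2 (×1/2 to match 1/2 PbO2(s) in the target): (1/2)·(-277.4) = -138.7 kJ
ΔH°rxn = (-1207.6) + (+787.0) + (-138.7) = -559.3 kJ

ΔH°rxn = -559.3 kJ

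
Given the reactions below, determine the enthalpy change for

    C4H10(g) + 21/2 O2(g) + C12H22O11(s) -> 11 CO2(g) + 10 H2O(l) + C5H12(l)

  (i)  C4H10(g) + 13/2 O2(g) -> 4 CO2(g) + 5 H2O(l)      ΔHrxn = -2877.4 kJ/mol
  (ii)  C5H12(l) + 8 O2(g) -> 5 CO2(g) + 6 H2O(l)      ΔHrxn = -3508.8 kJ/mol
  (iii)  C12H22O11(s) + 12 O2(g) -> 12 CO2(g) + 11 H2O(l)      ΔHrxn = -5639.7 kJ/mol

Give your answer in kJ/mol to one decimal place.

(i) as written: -2877.4 kJ/mol
(ii) reversed: +3508.8 kJ/mol
(iii) as written: -5639.7 kJ/mol
Combining the equations, ΔHrxn = (1)·(-2877.4) + (-1)·(-3508.8) + (1)·(-5639.7) = -5008.3 kJ/mol

ΔHrxn = -5008.3 kJ/mol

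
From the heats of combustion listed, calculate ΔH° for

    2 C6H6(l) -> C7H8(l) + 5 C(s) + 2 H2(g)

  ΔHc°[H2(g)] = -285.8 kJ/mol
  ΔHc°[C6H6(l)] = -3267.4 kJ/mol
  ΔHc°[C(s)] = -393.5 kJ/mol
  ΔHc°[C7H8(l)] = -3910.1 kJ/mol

ΔH° = -85.6 kJ/mol

With combustion enthalpies, reactants minus products:
= [2·(-3267.4)] − [1·(-3910.1) + 5·(-393.5) + 2·(-285.8)]
= -85.6 kJ/mol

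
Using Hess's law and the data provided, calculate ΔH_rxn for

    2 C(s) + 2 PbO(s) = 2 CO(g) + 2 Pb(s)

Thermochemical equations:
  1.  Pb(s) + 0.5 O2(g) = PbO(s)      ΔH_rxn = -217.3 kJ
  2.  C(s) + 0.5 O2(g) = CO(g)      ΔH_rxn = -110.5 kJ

ΔH_rxn = 213.6 kJ

eq. 1 reversed and × 2: (-2)·(-217.3) = +434.6 kJ
eq. 2 × 2: (2)·(-110.5) = -221.0 kJ
By Hess's law, ΔH_rxn = (+434.6) + (-221.0) = 213.6 kJ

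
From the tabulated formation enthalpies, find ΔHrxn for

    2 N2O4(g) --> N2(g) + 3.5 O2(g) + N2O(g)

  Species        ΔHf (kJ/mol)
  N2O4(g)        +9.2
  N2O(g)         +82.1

ΔHrxn = 63.7 kJ/mol

ΔH°rxn = Σ nΔHf°(products) − Σ nΔHf°(reactants).
Products: 1·(+0.0) + 7/2·(+0.0) + 1·(+82.1) = +82.1
Reactants: 2·(+9.2) = +18.4
ΔHrxn = (+82.1) − (+18.4) = 63.7 kJ/mol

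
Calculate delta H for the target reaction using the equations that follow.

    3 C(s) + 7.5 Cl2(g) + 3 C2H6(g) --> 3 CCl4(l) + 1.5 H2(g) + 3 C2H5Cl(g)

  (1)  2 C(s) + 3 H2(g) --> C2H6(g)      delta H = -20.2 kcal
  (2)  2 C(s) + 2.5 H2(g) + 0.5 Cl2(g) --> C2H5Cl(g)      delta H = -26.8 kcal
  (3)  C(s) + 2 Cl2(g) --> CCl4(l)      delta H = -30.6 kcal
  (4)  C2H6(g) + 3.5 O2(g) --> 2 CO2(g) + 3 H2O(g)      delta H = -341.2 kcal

delta H = -111.6 kcal

(1) reversed and × 3: (-3)·(-20.2) = +60.6 kcal
(2) × 3: (3)·(-26.8) = -80.4 kcal
(3) × 3: (3)·(-30.6) = -91.8 kcal
(4): not needed.
By Hess's law, delta H = (-3)·(-20.2) + (3)·(-26.8) + (3)·(-30.6) = -111.6 kcal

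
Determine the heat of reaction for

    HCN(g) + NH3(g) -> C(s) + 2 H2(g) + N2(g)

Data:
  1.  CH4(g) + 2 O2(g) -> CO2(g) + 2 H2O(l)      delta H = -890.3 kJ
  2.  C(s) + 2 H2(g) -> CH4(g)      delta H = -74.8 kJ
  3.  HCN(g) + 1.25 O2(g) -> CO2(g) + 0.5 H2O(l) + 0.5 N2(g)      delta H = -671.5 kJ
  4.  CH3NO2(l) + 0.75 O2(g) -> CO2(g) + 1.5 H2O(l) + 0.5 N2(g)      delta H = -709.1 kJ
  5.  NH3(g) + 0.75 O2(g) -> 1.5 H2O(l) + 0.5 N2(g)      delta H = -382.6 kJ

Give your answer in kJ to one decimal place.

delta H = -89.0 kJ

eq. 1 reversed: +890.3 kJ
eq. 2 reversed (reverse to put C(s) on the product side): +74.8 kJ
eq. 3 as written (HCN(g) already on the reactant side): -671.5 kJ
eq. 4: not needed (CH3NO2(l) appears nowhere else).
eq. 5 as written (NH3(g) already on the reactant side): -382.6 kJ
By Hess's law, delta H = (+890.3) + (+74.8) + (-671.5) + (-382.6) = -89.0 kJ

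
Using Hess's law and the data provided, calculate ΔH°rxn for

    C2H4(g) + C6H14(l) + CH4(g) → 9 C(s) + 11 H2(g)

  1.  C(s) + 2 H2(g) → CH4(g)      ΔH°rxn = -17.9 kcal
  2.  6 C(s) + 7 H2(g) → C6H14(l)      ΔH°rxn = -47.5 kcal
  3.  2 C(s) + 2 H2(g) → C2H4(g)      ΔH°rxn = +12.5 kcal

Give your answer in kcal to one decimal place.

eq. 1 reversed: +17.9 kcal
eq. 2 reversed: +47.5 kcal
eq. 3 reversed: -12.5 kcal
ΔH°rxn = (-1)·(-17.9) + (-1)·(-47.5) + (-1)·(+12.5) = 52.9 kcal

ΔH°rxn = 52.9 kcal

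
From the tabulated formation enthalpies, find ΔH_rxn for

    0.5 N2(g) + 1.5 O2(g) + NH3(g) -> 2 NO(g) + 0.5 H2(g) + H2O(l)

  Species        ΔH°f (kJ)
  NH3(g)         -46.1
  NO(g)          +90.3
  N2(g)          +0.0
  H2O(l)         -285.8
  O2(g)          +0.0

ΔH_rxn = -59.1 kJ

Products: 2·(+90.3) + 1/2·(+0.0) + 1·(-285.8) = -105.2
Reactants: 1/2·(+0.0) + 3/2·(+0.0) + 1·(-46.1) = -46.1
ΔH_rxn = (-105.2) − (-46.1) = -59.1 kJ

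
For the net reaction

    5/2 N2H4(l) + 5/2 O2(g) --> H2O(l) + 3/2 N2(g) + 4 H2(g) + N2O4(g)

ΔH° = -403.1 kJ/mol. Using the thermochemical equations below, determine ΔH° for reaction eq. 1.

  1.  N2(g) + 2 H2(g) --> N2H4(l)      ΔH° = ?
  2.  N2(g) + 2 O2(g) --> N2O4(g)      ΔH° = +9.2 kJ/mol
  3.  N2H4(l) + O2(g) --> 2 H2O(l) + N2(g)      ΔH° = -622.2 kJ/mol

ΔH° = 50.6 kJ/mol

eq. 1 reversed and × 2 (reverse to put H2(g) on the product side; scale by 2 for the 4 H2(g)): contributes −2·x
eq. 2 as written (N2O4(g) already on the product side): +9.2 kJ/mol
eq. 3 × 1/2 (scale by 1/2 for the 1 H2O(l)): (1/2)·(-622.2) = -311.1 kJ/mol
-403.1 = (+9.2) + (-311.1) − 2·x
x = (-403.1 − (-301.9)) / (-2) = 50.6 kJ/mol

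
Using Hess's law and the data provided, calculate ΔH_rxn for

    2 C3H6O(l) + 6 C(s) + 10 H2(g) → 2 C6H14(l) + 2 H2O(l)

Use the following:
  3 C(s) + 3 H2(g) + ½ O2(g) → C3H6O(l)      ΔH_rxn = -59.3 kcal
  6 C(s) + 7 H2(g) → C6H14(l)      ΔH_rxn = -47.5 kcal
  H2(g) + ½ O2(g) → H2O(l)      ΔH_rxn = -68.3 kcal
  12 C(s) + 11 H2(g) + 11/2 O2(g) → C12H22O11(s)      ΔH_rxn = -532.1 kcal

ΔH_rxn = -113.0 kcal

equation 1 reversed and × 2 (C3H6O(l) must end up as a reactant; scale by 2 for the 2 C3H6O(l)): (-2)·(-59.3) = +118.6 kcal
equation 2 × 2 (scale by 2 for the 2 C6H14(l)): (2)·(-47.5) = -95.0 kcal
equation 3 × 2 (×2 to match 2 H2O(l) in the target): (2)·(-68.3) = -136.6 kcal
equation 4: not needed (C12H22O11(s) appears nowhere else).
Summing the manipulated equations, ΔH_rxn = (-2)·(-59.3) + (2)·(-47.5) + (2)·(-68.3) = -113.0 kcal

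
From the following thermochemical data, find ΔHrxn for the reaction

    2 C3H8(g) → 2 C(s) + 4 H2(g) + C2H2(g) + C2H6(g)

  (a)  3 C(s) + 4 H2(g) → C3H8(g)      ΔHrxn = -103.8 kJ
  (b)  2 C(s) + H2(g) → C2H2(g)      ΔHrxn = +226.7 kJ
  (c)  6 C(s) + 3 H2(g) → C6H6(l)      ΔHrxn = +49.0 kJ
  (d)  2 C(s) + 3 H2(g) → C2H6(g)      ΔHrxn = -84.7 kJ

(a) reversed and × 2: (-2)·(-103.8) = +207.6 kJ
(b) as written: +226.7 kJ
(c): not needed.
(d) as written: -84.7 kJ
ΔHrxn = (-2)·(-103.8) + (1)·(+226.7) + (1)·(-84.7) = 349.6 kJ

ΔHrxn = 349.6 kJ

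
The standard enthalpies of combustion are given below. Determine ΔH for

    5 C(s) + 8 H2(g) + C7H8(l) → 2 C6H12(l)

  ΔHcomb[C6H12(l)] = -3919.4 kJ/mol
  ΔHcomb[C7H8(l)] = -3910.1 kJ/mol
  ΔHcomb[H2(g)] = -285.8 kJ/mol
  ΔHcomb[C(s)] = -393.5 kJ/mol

ΔH = -325.2 kJ/mol

Using ΔH = Σ nΔHc°(reactants) − Σ nΔHc°(products):
= [5·(-393.5) + 8·(-285.8) + 1·(-3910.1)] − [2·(-3919.4)]
= -325.2 kJ/mol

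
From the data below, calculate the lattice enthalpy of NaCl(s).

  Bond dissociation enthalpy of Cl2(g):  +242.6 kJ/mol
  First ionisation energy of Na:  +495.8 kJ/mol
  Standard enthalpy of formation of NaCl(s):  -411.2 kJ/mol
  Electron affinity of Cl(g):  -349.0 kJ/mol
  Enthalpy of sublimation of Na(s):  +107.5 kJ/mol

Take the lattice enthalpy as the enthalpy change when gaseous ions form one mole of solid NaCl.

U = -786.8 kJ/mol

ΔHf° = 1·ΔHsub + 1·(ΣIE) + 1/2·D(Cl2) + 1·EA + U
-411.2 = 1·(+107.5) + 1·(+495.8) + 1/2·(+242.6) + 1·(-349.0) + U
U = -411.2 − (+375.6) = -786.8 kJ/mol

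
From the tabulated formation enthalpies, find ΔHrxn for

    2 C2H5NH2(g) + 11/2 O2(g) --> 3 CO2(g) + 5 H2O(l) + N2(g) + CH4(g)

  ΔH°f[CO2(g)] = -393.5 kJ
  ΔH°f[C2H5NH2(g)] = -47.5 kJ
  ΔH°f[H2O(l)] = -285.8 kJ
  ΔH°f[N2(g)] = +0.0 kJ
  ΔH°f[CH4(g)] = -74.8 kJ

ΔHrxn = -2589.3 kJ

Products: 3·(-393.5) + 5·(-285.8) + 1·(+0.0) + 1·(-74.8) = -2684.3
Reactants: 2·(-47.5) + 11/2·(+0.0) = -95.0
ΔHrxn = (-2684.3) − (-95.0) = -2589.3 kJ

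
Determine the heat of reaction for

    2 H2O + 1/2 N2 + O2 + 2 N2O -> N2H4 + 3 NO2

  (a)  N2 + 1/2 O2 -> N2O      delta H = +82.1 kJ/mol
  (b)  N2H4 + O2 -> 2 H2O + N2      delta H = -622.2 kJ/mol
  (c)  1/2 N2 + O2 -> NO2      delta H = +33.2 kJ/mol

(a) reversed and × 2: (-2)·(+82.1) = -164.2 kJ/mol
(b) reversed: +622.2 kJ/mol
(c) × 3: (3)·(+33.2) = +99.6 kJ/mol
By Hess's law, delta H = (-164.2) + (+622.2) + (+99.6) = 557.6 kJ/mol

delta H = 557.6 kJ/mol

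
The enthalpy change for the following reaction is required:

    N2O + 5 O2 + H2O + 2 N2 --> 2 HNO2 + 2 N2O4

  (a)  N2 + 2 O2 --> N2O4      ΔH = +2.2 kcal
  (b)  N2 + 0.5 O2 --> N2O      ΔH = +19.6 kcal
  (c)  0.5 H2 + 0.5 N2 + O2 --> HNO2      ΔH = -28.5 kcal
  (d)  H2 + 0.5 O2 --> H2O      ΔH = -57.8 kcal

(a) × 2: (2)·(+2.2) = +4.4 kcal
(b) reversed: -19.6 kcal
(c) × 2: (2)·(-28.5) = -57.0 kcal
(d) reversed: +57.8 kcal
ΔH = (2)·(+2.2) + (-1)·(+19.6) + (2)·(-28.5) + (-1)·(-57.8) = -14.4 kcal

ΔH = -14.4 kcal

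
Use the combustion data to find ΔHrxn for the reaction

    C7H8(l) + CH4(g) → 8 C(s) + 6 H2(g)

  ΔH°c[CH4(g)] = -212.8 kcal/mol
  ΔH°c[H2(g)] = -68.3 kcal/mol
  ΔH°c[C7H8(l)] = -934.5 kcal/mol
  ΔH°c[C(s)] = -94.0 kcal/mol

ΔHrxn = 14.5 kcal/mol

With combustion enthalpies, reactants minus products:
= [1·(-934.5) + 1·(-212.8)] − [8·(-94.0) + 6·(-68.3)]
= 14.5 kcal/mol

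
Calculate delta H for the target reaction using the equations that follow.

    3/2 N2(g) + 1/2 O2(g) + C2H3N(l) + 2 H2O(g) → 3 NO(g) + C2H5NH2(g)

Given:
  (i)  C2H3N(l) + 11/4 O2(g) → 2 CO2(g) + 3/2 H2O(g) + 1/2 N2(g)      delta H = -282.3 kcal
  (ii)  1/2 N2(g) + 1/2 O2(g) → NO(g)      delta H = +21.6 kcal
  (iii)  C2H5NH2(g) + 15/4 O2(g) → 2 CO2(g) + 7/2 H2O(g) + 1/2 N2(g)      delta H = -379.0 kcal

(i) as written: -282.3 kcal
(ii) × 3: (3)·(+21.6) = +64.8 kcal
(iii) reversed: +379.0 kcal
By Hess's law, delta H = (-282.3) + (+64.8) + (+379.0) = 161.5 kcal

delta H = 161.5 kcal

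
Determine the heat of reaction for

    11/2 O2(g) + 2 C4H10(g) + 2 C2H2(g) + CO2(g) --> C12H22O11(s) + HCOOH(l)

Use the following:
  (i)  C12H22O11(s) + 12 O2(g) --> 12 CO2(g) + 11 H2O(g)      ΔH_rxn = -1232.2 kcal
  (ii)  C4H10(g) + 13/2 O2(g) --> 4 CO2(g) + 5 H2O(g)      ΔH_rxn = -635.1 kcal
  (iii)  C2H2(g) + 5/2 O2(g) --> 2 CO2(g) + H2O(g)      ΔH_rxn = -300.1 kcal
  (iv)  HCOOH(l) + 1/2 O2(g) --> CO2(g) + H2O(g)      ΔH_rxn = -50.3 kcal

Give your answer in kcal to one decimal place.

ΔH_rxn = -587.9 kcal

(i) reversed: +1232.2 kcal
(ii) × 2: (2)·(-635.1) = -1270.2 kcal
(iii) × 2: (2)·(-300.1) = -600.2 kcal
(iv) reversed: +50.3 kcal
Summing the manipulated equations, ΔH_rxn = (-1)·(-1232.2) + (2)·(-635.1) + (2)·(-300.1) + (-1)·(-50.3) = -587.9 kcal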